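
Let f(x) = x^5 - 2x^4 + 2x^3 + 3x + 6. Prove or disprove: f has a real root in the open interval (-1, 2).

Such a root exists.

f(-1) = -2 and f(2) = 28, which have opposite signs.
As a polynomial, f is continuous on every closed interval.
By the Intermediate Value Theorem f must vanish at some point of (-1, 2).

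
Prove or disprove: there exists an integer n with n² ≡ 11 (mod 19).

n = 12

n = 12 works: 12² = 144, and 144 − 11 = 133 = 7·19.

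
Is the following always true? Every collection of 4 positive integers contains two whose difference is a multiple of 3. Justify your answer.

Each integer lies in one of the 3 residue classes modulo 3.
Since 4 > 3, two of the 4 integers must share a residue class by the pigeonhole principle; call them a and b.
Then a ≡ b (mod 3), i.e. 3 ∣ (a − b).

Yes.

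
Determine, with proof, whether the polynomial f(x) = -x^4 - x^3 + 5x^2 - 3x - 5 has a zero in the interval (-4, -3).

f(-4) = -105 and f(-3) = -5, both negative, so a sign-change argument is unavailable; we show f keeps this sign on the whole interval.
Shift to the endpoint -3: with x = -3 − u (0 < u < 1), one computes f(-3 − u) = -u^4 - 11u^3 - 40u^2 - 48u - 5.
The nonzero coefficients here are all negative, so for u > 0 every term is negative (or zero), and the constant term -5 is strictly negative.
Therefore f(x) < 0 throughout (-4, -3), and f has no zero there.

No.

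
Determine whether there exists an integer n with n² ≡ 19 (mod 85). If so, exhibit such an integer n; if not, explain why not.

n = 28

Take n = 28. Then 28² = 784 = 9·85 + 19, so 28² ≡ 19 (mod 85).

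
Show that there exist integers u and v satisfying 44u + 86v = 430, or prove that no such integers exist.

u = 0, v = 5

gcd(44, 86) = 2, and 2 divides 430, so integer solutions exist.
Dividing through by 2 reduces the equation to 22u + 43v = 215.
Dividing repeatedly: 43 = 1·22 + 21, 22 = 1·21 + 1, 21 = 21·1 + 0.
Unwinding: 1 = 22 − 1·21 = 22 − (43 − 1·22) = −43 + 2·22, i.e. 22·2 + 43·(-1) = 1.
Times 215: 22·430 + 43·(-215) = 215, so (430, -215) solves it.
Shifting by a multiple of (43, −22) keeps it a solution: u = 430 − 10·43 = 0, v = -215 + 10·22 = 5.
Indeed 44·0 + 86·5 = 0 + 430 = 430.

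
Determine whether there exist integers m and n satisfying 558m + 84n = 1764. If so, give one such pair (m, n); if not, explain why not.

m = 0, n = 21

Since gcd(558, 84) = 6 and 1764 = 6·294, Bézout's identity guarantees a solution.
Dividing through by 6 reduces the equation to 93m + 14n = 294.
Run the Euclidean algorithm on 93 and 14: 93 = 6·14 + 9, 14 = 1·9 + 5, 9 = 1·5 + 4, 5 = 1·4 + 1, 4 = 4·1 + 0.
Unwinding: 1 = 5 − 1·4 = 5 − (9 − 1·5) = −9 + 2·5 = −9 + 2·(14 − 1·9) = 2·14 − 3·9 = 2·14 − 3·(93 − 6·14) = −3·93 + 20·14, i.e. 93·(-3) + 14·20 = 1.
Multiplying through by 294: m = (-3)·294 = -882, n = 20·294 = 5880 is a solution.
Adding 63·14 to m and subtracting 63·93 from n gives the tidier solution (0, 21).
Check: 558·0 + 84·21 = 0 + 1764 = 1764. ✓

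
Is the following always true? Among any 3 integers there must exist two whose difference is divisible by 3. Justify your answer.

Consider the 3 integers 11, 12, 13. They lie in distinct residue classes modulo 3, since 3 ≤ 3.
Any two of them differ by at most 2 < 3 and by at least 1, so no difference is a multiple of 3.

No, the set {11, 12, 13} is a counterexample.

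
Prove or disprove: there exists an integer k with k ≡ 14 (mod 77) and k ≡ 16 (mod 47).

k = 1708

The moduli 77 and 47 are coprime, so by the Chinese Remainder Theorem a unique solution modulo 3619 exists.
Write k = 14 + 77t and require 14 + 77t ≡ 16 (mod 47), i.e. 77t ≡ 2 (mod 47).
77 ≡ 30 (mod 47), so this reads 30t ≡ 2 (mod 47). Since 30·11 = 330 = 7·47 + 1, the inverse of 30 mod 47 is 11.
Multiplying by 11: t ≡ 11·2 = 22 (mod 47).
Taking t = 22 gives k = 14 + 77·22 = 1708.
Indeed 1708 ≡ 14 (mod 77) and 1708 ≡ 16 (mod 47).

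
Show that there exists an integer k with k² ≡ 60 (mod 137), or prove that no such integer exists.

k = 103

k = 103 works: 103² = 10609, and 10609 − 60 = 10549 = 77·137.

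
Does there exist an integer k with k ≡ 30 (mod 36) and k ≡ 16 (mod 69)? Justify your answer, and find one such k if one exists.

There is no such integer.

Reduce both congruences modulo 3, which divides 36 and 69: they say k ≡ 30 (mod 3) and k ≡ 16 (mod 3).
These are incompatible: 30 − 16 = 14 is not divisible by 3.
Therefore no such k exists.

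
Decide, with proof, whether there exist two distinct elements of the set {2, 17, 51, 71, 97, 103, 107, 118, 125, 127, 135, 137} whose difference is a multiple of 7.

2 mod 7 = 2 and 51 mod 7 = 2, so 51 − 2 = 49 = 7·7.

Yes: 2 and 51.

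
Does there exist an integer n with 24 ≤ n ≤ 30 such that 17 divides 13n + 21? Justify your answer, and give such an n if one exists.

No, no such integer n in that range exists.

For n = 24, 25, …, 30 the values of 13n + 21 modulo 17 are 10, 6, 2, 15, 11, 7, 3 respectively.
Since 0 is absent from this list, 17 ∤ 13n + 21 for every n with 24 ≤ n ≤ 30.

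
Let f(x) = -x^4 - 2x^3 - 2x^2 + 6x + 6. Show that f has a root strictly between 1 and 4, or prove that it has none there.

Yes, f has a root in the interval.

f(1) = 7 and f(4) = -386, which have opposite signs.
Since f is a polynomial it is continuous on [1, 4].
By the Intermediate Value Theorem, f takes the value 0 somewhere in the open interval.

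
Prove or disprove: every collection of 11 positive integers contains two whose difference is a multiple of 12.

Take the 11 consecutive integers 22, 23, …, 32: their residues mod 12 are all distinct because 11 ≤ 12.
The differences between them range over 1, …, 10, none of which is divisible by 12.

No; for instance {22, 23, 24, 25, 26, 27, 28, 29, 30, 31, 32} is a counterexample.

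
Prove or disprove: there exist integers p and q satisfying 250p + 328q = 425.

gcd(250, 328) = 2, so every integer of the form 250p + 328q is a multiple of 2.
However 425 leaves remainder 1 on division by 2.
Therefore 250p + 328q = 425 has no solution in integers.

No such integers exist.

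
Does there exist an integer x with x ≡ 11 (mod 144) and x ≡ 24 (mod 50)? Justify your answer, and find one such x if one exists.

There is no such integer.

gcd(144, 50) = 2. If x ≡ 11 (mod 144) and x ≡ 24 (mod 50), then x ≡ 11 (mod 2) and x ≡ 24 (mod 2).
These are incompatible: 11 − 24 = -13 is not divisible by 2.
Therefore no such x exists.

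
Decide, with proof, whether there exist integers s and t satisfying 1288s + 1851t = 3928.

s = 187, t = -128

1288 and 1851 are coprime, so 1288s + 1851t ranges over all of ℤ.
Euclidean algorithm: 1851 = 1·1288 + 563, 1288 = 2·563 + 162, 563 = 3·162 + 77, 162 = 2·77 + 8, 77 = 9·8 + 5, 8 = 1·5 + 3, 5 = 1·3 + 2, 3 = 1·2 + 1, 2 = 2·1 + 0.
Back-substituting, 1 = 3 − 1·2 = 3 − (5 − 1·3) = −5 + 2·3 = −5 + 2·(8 − 1·5) = 2·8 − 3·5 = 2·8 − 3·(77 − 9·8) = −3·77 + 29·8 = −3·77 + 29·(162 − 2·77) = 29·162 − 61·77 = 29·162 − 61·(563 − 3·162) = −61·563 + 212·162 = −61·563 + 212·(1288 − 2·563) = 212·1288 − 485·563 = 212·1288 − 485·(1851 − 1·1288) = −485·1851 + 697·1288; that is, 1288·697 + 1851·(-485) = 1.
Multiplying through by 3928: s = 697·3928 = 2737816, t = (-485)·3928 = -1905080 is a solution.
The general solution is s = 2737816 + 1851k, t = -1905080 − 1288k; taking k = -1479 gives the smaller pair s = 187, t = -128.
Indeed 1288·187 + 1851·(-128) = 240856 − 236928 = 3928.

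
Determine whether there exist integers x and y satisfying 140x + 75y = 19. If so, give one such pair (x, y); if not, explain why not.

No, no such integers exist.

Any value of 140x + 75y is a multiple of gcd(140, 75) = 5.
But 19 is not a multiple of 5 (it leaves remainder 4).
Therefore 140x + 75y = 19 has no solution in integers.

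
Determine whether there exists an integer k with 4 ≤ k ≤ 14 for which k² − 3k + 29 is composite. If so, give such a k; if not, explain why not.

At k = 10: 10² − 3·10 + 29 = 99 = 3·33, which is composite.

k = 10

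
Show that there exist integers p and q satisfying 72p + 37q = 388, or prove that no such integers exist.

Since gcd(72, 37) = 1, every integer is an integer combination of 72 and 37.
Run the Euclidean algorithm on 72 and 37: 72 = 1·37 + 35, 37 = 1·35 + 2, 35 = 17·2 + 1, 2 = 2·1 + 0.
Working back up the chain: 1 = 35 − 17·2 = 35 − 17·(37 − 1·35) = −17·37 + 18·35 = −17·37 + 18·(72 − 1·37) = 18·72 − 35·37. So 72·18 + 37·(-35) = 1.
Scaling by 388 gives the particular solution (p, q) = (6984, -13580).
Shifting by a multiple of (37, −72) keeps it a solution: p = 6984 − 188·37 = 28, q = -13580 + 188·72 = -44.
Indeed 72·28 + 37·(-44) = 2016 − 1628 = 388.

p = 28, q = -44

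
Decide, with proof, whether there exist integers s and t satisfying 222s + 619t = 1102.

Since gcd(222, 619) = 1, every integer is an integer combination of 222 and 619.
Run the Euclidean algorithm on 619 and 222: 619 = 2·222 + 175, 222 = 1·175 + 47, 175 = 3·47 + 34, 47 = 1·34 + 13, 34 = 2·13 + 8, 13 = 1·8 + 5, 8 = 1·5 + 3, 5 = 1·3 + 2, 3 = 1·2 + 1, 2 = 2·1 + 0.
Unwinding: 1 = 3 − 1·2 = 3 − (5 − 1·3) = −5 + 2·3 = −5 + 2·(8 − 1·5) = 2·8 − 3·5 = 2·8 − 3·(13 − 1·8) = −3·13 + 5·8 = −3·13 + 5·(34 − 2·13) = 5·34 − 13·13 = 5·34 − 13·(47 − 1·34) = −13·47 + 18·34 = −13·47 + 18·(175 − 3·47) = 18·175 − 67·47 = 18·175 − 67·(222 − 1·175) = −67·222 + 85·175 = −67·222 + 85·(619 − 2·222) = 85·619 − 237·222, i.e. 222·(-237) + 619·85 = 1.
Scaling by 1102 gives the particular solution (s, t) = (-261174, 93670).
Shifting by a multiple of (619, −222) keeps it a solution: s = -261174 + 422·619 = 44, t = 93670 − 422·222 = -14.
Check: 222·44 + 619·(-14) = 9768 − 8666 = 1102. ✓

s = 44, t = -14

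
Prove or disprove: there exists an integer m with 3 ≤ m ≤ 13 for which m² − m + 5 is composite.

m = 5

At m = 5: 5² − 5 + 5 = 25 = 5·5, which is composite.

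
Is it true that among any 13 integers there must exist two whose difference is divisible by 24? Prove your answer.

Consider the 13 integers 10, 11, …, 22. They lie in distinct residue classes modulo 24, since 13 ≤ 24.
Any two of them differ by at most 12 < 24 and by at least 1, so no difference is a multiple of 24.

No; for instance {10, 11, 12, 13, 14, 15, 16, 17, 18, 19, 20, 21, 22} is a counterexample.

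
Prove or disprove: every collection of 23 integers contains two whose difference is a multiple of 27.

Try 23 consecutive integers, 133, 134, …, 155. Their remainders mod 27 are 25, 26, 0, 1, 2, 3, 4, 5, 6, 7, 8, 9, 10, 11, 12, 13, 14, 15, 16, 17, 18, 19, 20 — pairwise different, as any 23 ≤ 27 consecutive integers have distinct residues.
Any two of them differ by at most 22 < 27 and by at least 1, so no difference is a multiple of 27.

No, the set {133, 134, 135, 136, 137, 138, 139, 140, 141, 142, 143, 144, 145, 146, 147, 148, 149, 150, 151, 152, 153, 154, 155} is a counterexample.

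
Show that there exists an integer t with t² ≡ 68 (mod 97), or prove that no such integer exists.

No, no such integer exists.

97 is prime, so by Euler's criterion 68 is a square mod 97 iff 68^((97−1)/2) = 68^48 ≡ 1 (mod 97).
Squaring successively (mod 97): 68^2 = 4624 ≡ 65; 68^4 ≡ 65² = 4225 ≡ 54; 68^8 ≡ 54² = 2916 ≡ 6; 68^16 ≡ 6² = 36 ≡ 36; 68^32 ≡ 36² = 1296 ≡ 35.
Since 48 = 32 + 16, 68^48 ≡ 35 · 36; multiplying out mod 97: 35·36 = 1260 ≡ 96. Thus 68^48 ≡ 96 ≡ −1 (mod 97).
By Euler's criterion 68 is a quadratic non-residue mod 97: no t satisfies t² ≡ 68 (mod 97).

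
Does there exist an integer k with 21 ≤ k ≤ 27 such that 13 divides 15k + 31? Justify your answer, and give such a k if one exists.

At k = 21, 15·21 + 31 = 346 ≡ 8 (mod 13), and each step in k adds 15 ≡ 2 (mod 13), giving residues 8, 10, 12, 1, 3, 5, 7 for k = 21, 22, …, 27.
Since 0 is absent from this list, 13 ∤ 15k + 31 for every k with 21 ≤ k ≤ 27.

There is no such integer k in that range.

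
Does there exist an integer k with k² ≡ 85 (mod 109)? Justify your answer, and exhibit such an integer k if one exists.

There is no such integer.

109 is prime, so by Euler's criterion 85 is a square mod 109 iff 85^((109−1)/2) = 85^54 ≡ 1 (mod 109).
Squaring successively (mod 109): 85^2 = 7225 ≡ 31; 85^4 ≡ 31² = 961 ≡ 89; 85^8 ≡ 89² = 7921 ≡ 73; 85^16 ≡ 73² = 5329 ≡ 97; 85^32 ≡ 97² = 9409 ≡ 35.
Since 54 = 32 + 16 + 4 + 2, 85^54 ≡ 35 · 97 · 89 · 31; multiplying out mod 109: 35·97 = 3395 ≡ 16, then 16·89 = 1424 ≡ 7, then 7·31 = 217 ≡ 108. Thus 85^54 ≡ 108 ≡ −1 (mod 109).
The value −1 means 85 is a non-residue modulo 109, so k² ≡ 85 (mod 109) is impossible.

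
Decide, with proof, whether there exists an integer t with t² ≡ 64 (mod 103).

Take t = 8. Then 8² = 64, and since 0 ≤ 64 < 103 this is already reduced: 8² ≡ 64 (mod 103).

t = 8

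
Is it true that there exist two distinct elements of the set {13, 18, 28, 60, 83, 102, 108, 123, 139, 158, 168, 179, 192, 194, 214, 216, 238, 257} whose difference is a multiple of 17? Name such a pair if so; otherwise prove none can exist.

Reduce each element mod 17: 13↦13, 18↦1, 28↦11, 60↦9, 83↦15, 102↦0, 108↦6, 123↦4, 139↦3, 158↦5, 168↦15, 179↦9, 192↦5, 194↦7, 214↦10, 216↦12, 238↦0, 257↦2. The residue 9 repeats (at 60 and 179), and 179 − 60 = 119 = 7·17.

60 and 179 are such a pair.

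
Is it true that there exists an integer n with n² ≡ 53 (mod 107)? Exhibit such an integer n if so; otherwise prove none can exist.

n = 69 works: 69² = 4761, and 4761 − 53 = 4708 = 44·107.

n = 69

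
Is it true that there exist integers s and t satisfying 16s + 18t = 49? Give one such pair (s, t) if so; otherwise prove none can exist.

Any value of 16s + 18t is a multiple of gcd(16, 18) = 2.
But 49 is not a multiple of 2 (it leaves remainder 1).
So the equation is unsolvable over ℤ.

No, no such integers exist.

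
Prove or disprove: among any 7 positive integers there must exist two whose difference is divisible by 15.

No, the set {73, 74, 75, 76, 77, 78, 79} is a counterexample.

Consider the 7 integers 73, 74, …, 79. They lie in distinct residue classes modulo 15, since 7 ≤ 15.
Any two of them differ by at most 6 < 15 and by at least 1, so no difference is a multiple of 15.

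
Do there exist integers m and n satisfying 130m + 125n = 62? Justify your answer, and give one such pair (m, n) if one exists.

Both 130 and 125 are divisible by gcd(130, 125) = 5, hence so is any combination 130m + 125n.
But 62 is not a multiple of 5 (it leaves remainder 2).
Therefore 130m + 125n = 62 has no solution in integers.

No, no such integers exist.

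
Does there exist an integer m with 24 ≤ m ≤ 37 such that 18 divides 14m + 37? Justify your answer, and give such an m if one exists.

The values of 14m + 37 for m = 24, 25, …, 37 are 373, 387, 401, 415, 429, 443, 457, 471, 485, 499, 513, 527, 541, 555; reduced mod 18 these are 13, 9, 5, 1, 15, 11, 7, 3, 17, 13, 9, 5, 1, 15.
Since 0 is absent from this list, 18 ∤ 14m + 37 for every m with 24 ≤ m ≤ 37.

No, no such integer m in that range exists.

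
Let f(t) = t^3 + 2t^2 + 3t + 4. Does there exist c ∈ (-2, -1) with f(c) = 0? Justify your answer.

Such a root exists.

f(-2) = -2 and f(-1) = 2, which have opposite signs.
As a polynomial, f is continuous on every closed interval.
By the Intermediate Value Theorem f must vanish at some point of (-2, -1).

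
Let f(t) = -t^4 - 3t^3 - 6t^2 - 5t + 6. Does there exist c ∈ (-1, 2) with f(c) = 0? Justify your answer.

Yes, f has a root in the interval.

f(-1) = 7 and f(2) = -68, which have opposite signs.
Since f is a polynomial it is continuous on [-1, 2].
By the Intermediate Value Theorem, f takes the value 0 somewhere in the open interval.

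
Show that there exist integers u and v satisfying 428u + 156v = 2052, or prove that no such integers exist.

u = 15, v = -28

gcd(428, 156) = 4, and 4 divides 2052, so integer solutions exist.
Dividing through by 4 reduces the equation to 107u + 39v = 513.
Run the Euclidean algorithm on 107 and 39: 107 = 2·39 + 29, 39 = 1·29 + 10, 29 = 2·10 + 9, 10 = 1·9 + 1, 9 = 9·1 + 0.
Working back up the chain: 1 = 10 − 1·9 = 10 − (29 − 2·10) = −29 + 3·10 = −29 + 3·(39 − 1·29) = 3·39 − 4·29 = 3·39 − 4·(107 − 2·39) = −4·107 + 11·39. So 107·(-4) + 39·11 = 1.
Multiplying through by 513: u = (-4)·513 = -2052, v = 11·513 = 5643 is a solution.
Shifting by a multiple of (39, −107) keeps it a solution: u = -2052 + 53·39 = 15, v = 5643 − 53·107 = -28.
Indeed 428·15 + 156·(-28) = 6420 − 4368 = 2052.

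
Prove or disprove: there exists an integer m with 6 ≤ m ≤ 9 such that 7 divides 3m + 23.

No, no such integer m in that range exists.

The values of 3m + 23 for m = 6, 7, 8, 9 are 41, 44, 47, 50; reduced mod 7 these are 6, 2, 5, 1.
None is 0, so 7 never divides 3m + 23 on this range.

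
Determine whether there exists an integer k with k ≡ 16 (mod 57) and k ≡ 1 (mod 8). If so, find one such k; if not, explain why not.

k = 73

The moduli 57 and 8 are coprime, so by the Chinese Remainder Theorem a unique solution modulo 456 exists.
Any solution of the first congruence is k = 16 + 57t; substituting into the second, 57t ≡ 1 − 16 ≡ 1 (mod 8).
57 ≡ 1 (mod 8), so this reads 1t ≡ 1 (mod 8). So t ≡ 1 (mod 8).
Taking t = 1 gives k = 16 + 57·1 = 73.
Check: 73 mod 57 = 16, 73 mod 8 = 1. ✓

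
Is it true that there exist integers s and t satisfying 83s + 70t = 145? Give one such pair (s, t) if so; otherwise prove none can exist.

s = 65, t = -75

83 and 70 are coprime, so 83s + 70t ranges over all of ℤ.
Euclidean algorithm: 83 = 1·70 + 13, 70 = 5·13 + 5, 13 = 2·5 + 3, 5 = 1·3 + 2, 3 = 1·2 + 1, 2 = 2·1 + 0.
Working back up the chain: 1 = 3 − 1·2 = 3 − (5 − 1·3) = −5 + 2·3 = −5 + 2·(13 − 2·5) = 2·13 − 5·5 = 2·13 − 5·(70 − 5·13) = −5·70 + 27·13 = −5·70 + 27·(83 − 1·70) = 27·83 − 32·70. So 83·27 + 70·(-32) = 1.
Multiplying through by 145: s = 27·145 = 3915, t = (-32)·145 = -4640 is a solution.
Shifting by a multiple of (70, −83) keeps it a solution: s = 3915 − 55·70 = 65, t = -4640 + 55·83 = -75.
Check: 83·65 + 70·(-75) = 5395 − 5250 = 145. ✓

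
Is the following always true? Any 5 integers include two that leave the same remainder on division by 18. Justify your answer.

Try 5 consecutive integers, 24, 25, …, 28. Their remainders mod 18 are 6, 7, 8, 9, 10 — pairwise different, as any 5 ≤ 18 consecutive integers have distinct residues.
So no two of them leave the same remainder on division by 18; the claim fails for this set.

No; for instance {24, 25, 26, 27, 28} is a counterexample.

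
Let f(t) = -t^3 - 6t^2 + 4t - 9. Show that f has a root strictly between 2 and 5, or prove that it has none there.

f(2) = -33 and f(5) = -264, both negative, so a sign-change argument is unavailable; we show f keeps this sign on the whole interval.
Shift to the endpoint 2: with t = 2 + u (0 < u < 3), one computes f(2 + u) = -u^3 - 12u^2 - 32u - 33.
The nonzero coefficients here are all negative, so for u > 0 every term is negative (or zero), and the constant term -33 is strictly negative.
So f is strictly negative on (2, 5); no root exists in the interval.

f has no root in that interval.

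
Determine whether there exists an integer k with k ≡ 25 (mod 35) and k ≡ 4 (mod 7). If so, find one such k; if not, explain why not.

k = 25

The moduli are not coprime: gcd(35, 7) = 7. Compatibility requires 7 ∣ (4 − 25) = -21, which holds, so solutions exist.
The smallest candidate k = 25 works directly: 25 ≡ 4 (mod 7).
Indeed 25 ≡ 25 (mod 35) and 25 ≡ 4 (mod 7).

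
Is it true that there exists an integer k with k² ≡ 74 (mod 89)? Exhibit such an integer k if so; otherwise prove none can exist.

89 is prime, so by Euler's criterion 74 is a square mod 89 iff 74^((89−1)/2) = 74^44 ≡ 1 (mod 89).
Squaring successively (mod 89): 74^2 = 5476 ≡ 47; 74^4 ≡ 47² = 2209 ≡ 73; 74^8 ≡ 73² = 5329 ≡ 78; 74^16 ≡ 78² = 6084 ≡ 32; 74^32 ≡ 32² = 1024 ≡ 45.
Since 44 = 32 + 8 + 4, 74^44 ≡ 45 · 78 · 73; multiplying out mod 89: 45·78 = 3510 ≡ 39, then 39·73 = 2847 ≡ 88. Thus 74^44 ≡ 88 ≡ −1 (mod 89).
The value −1 means 74 is a non-residue modulo 89, so k² ≡ 74 (mod 89) is impossible.

No, no such integer exists.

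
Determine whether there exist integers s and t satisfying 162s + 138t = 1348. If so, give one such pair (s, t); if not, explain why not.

gcd(162, 138) = 6, so every integer of the form 162s + 138t is a multiple of 6.
But 1348 is not a multiple of 6 (it leaves remainder 4).
Therefore 162s + 138t = 1348 has no solution in integers.

There are no such integers.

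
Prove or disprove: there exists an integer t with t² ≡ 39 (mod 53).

No, no such integer exists.

Apply Euler's criterion with the prime 53: 39 is a quadratic residue iff 39^26 ≡ 1 (mod 53), and a non-residue iff it is ≡ −1.
Squaring successively (mod 53): 39^2 = 1521 ≡ 37; 39^4 ≡ 37² = 1369 ≡ 44; 39^8 ≡ 44² = 1936 ≡ 28; 39^16 ≡ 28² = 784 ≡ 42.
Since 26 = 16 + 8 + 2, 39^26 ≡ 42 · 28 · 37; multiplying out mod 53: 42·28 = 1176 ≡ 10, then 10·37 = 370 ≡ 52. Thus 39^26 ≡ 52 ≡ −1 (mod 53).
The value −1 means 39 is a non-residue modulo 53, so t² ≡ 39 (mod 53) is impossible.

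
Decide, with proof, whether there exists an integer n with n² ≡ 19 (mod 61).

n = 43 works: 43² = 1849, and 1849 − 19 = 1830 = 30·61.

n = 43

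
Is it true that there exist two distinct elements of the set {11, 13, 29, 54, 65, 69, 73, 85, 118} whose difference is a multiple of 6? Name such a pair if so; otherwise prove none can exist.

The pair (11, 29) works.

Reduce each element mod 6: 11↦5, 13↦1, 29↦5, 54↦0, 65↦5, 69↦3, 73↦1, 85↦1, 118↦4. The residue 5 repeats (at 11 and 29), and 29 − 11 = 18 = 3·6.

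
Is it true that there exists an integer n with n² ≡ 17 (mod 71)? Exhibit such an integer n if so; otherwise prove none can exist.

No, no such integer exists.

71 is prime, so by Euler's criterion 17 is a square mod 71 iff 17^((71−1)/2) = 17^35 ≡ 1 (mod 71).
Squaring successively (mod 71): 17^2 = 289 ≡ 5; 17^4 ≡ 5² = 25 ≡ 25; 17^8 ≡ 25² = 625 ≡ 57; 17^16 ≡ 57² = 3249 ≡ 54; 17^32 ≡ 54² = 2916 ≡ 5.
Since 35 = 32 + 2 + 1, 17^35 ≡ 5 · 5 · 17; multiplying out mod 71: 5·5 = 25 ≡ 25, then 25·17 = 425 ≡ 70. Thus 17^35 ≡ 70 ≡ −1 (mod 71).
The value −1 means 17 is a non-residue modulo 71, so n² ≡ 17 (mod 71) is impossible.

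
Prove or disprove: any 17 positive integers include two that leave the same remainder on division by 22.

No, the set {29, 30, 31, 32, 33, 34, 35, 36, 37, 38, 39, 40, 41, 42, 43, 44, 45} is a counterexample.

Try 17 consecutive integers, 29, 30, …, 45. Their remainders mod 22 are 7, 8, 9, 10, 11, 12, 13, 14, 15, 16, 17, 18, 19, 20, 21, 0, 1 — pairwise different, as any 17 ≤ 22 consecutive integers have distinct residues.
Hence this collection has no pair with equal remainders mod 22, disproving the claim.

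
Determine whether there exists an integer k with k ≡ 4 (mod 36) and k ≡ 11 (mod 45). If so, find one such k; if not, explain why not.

gcd(36, 45) = 9. If k ≡ 4 (mod 36) and k ≡ 11 (mod 45), then k ≡ 4 (mod 9) and k ≡ 11 (mod 9).
However 4 ≡ 4 and 11 ≡ 2 (mod 9), and 4 ≠ 2.
So no integer satisfies both congruences.

No such integer exists.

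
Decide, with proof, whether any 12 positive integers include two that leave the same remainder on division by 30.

Try 12 consecutive integers, 19, 20, …, 30. Their remainders mod 30 are 19, 20, 21, 22, 23, 24, 25, 26, 27, 28, 29, 0 — pairwise different, as any 12 ≤ 30 consecutive integers have distinct residues.
Hence this collection has no pair with equal remainders mod 30, disproving the claim.

No; for instance {19, 20, 21, 22, 23, 24, 25, 26, 27, 28, 29, 30} is a counterexample.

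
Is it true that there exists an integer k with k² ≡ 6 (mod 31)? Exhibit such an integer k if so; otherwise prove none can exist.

No, no such integer exists.

Apply Euler's criterion with the prime 31: 6 is a quadratic residue iff 6^15 ≡ 1 (mod 31), and a non-residue iff it is ≡ −1.
Repeated squaring mod 31: 6^2 = 36 ≡ 5; 6^4 ≡ 5² = 25 ≡ 25; 6^8 ≡ 25² = 625 ≡ 5.
Since 15 = 8 + 4 + 2 + 1, 6^15 ≡ 5 · 25 · 5 · 6; multiplying out mod 31: 5·25 = 125 ≡ 1, then 1·5 = 5 ≡ 5, then 5·6 = 30 ≡ 30. Thus 6^15 ≡ 30 ≡ −1 (mod 31).
By Euler's criterion 6 is a quadratic non-residue mod 31: no k satisfies k² ≡ 6 (mod 31).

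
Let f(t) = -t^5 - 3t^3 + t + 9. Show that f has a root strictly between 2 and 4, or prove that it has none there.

The endpoint values f(2) = -45 and f(4) = -1203 are both negative. Claim: f(t) < 0 for every t in (2, 4).
Shift to the endpoint 2: with t = 2 + u (0 < u < 2), one computes f(2 + u) = -u^5 - 10u^4 - 43u^3 - 98u^2 - 115u - 45.
The nonzero coefficients here are all negative, so for u > 0 every term is negative (or zero), and the constant term -45 is strictly negative.
So f is strictly negative on (2, 4); no root exists in the interval.

No such root exists.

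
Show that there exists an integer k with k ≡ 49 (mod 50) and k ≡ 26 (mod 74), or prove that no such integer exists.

No such integer exists.

gcd(50, 74) = 2. If k ≡ 49 (mod 50) and k ≡ 26 (mod 74), then k ≡ 49 (mod 2) and k ≡ 26 (mod 2).
These are incompatible: 49 − 26 = 23 is not divisible by 2.
Therefore no such k exists.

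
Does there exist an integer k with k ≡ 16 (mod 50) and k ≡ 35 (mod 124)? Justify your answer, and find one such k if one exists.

No such integer exists.

Both moduli are multiples of 2 = gcd(50, 124), so any solution would satisfy k ≡ 16 and k ≡ 35 modulo 2 simultaneously.
But 16 mod 2 = 0 while 35 mod 2 = 1, a contradiction.
Hence the system has no solution.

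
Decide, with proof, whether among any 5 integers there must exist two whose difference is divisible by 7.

Consider the 5 integers 3, 4, …, 7. They lie in distinct residue classes modulo 7, since 5 ≤ 7.
The differences between them range over 1, …, 4, none of which is divisible by 7.

No, the set {3, 4, 5, 6, 7} is a counterexample.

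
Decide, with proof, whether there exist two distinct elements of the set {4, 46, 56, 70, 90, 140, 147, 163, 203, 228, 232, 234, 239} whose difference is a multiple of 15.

There is no such pair.

Two integers differ by a multiple of 15 exactly when they have the same residue mod 15. The residues are 4↦4, 46↦1, 56↦11, 70↦10, 90↦0, 140↦5, 147↦12, 163↦13, 203↦8, 228↦3, 232↦7, 234↦9, 239↦14.
All 13 residues are distinct, so no two elements differ by a multiple of 15.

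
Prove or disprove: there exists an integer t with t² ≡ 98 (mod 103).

t = 43

Take t = 43. Then 43² = 1849 = 17·103 + 98, so 43² ≡ 98 (mod 103).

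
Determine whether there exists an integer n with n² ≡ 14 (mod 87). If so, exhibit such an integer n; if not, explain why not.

There is no such integer.

Since 3 ∣ 87, a solution of n² ≡ 14 (mod 87) would also satisfy n² ≡ 14 ≡ 2 (mod 3).
Computing n² mod 3 for n = 0, 1, …, 1 (enough, by the symmetry n ↦ 3 − n) gives 0, 1.
So the quadratic residues mod 3 are {0, 1}, and 2 is not among them.
Therefore n² ≡ 14 (mod 87) has no solution.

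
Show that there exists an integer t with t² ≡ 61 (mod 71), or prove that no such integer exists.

No such integer exists.

71 is prime, so by Euler's criterion 61 is a square mod 71 iff 61^((71−1)/2) = 61^35 ≡ 1 (mod 71).
Squaring successively (mod 71): 61^2 = 3721 ≡ 29; 61^4 ≡ 29² = 841 ≡ 60; 61^8 ≡ 60² = 3600 ≡ 50; 61^16 ≡ 50² = 2500 ≡ 15; 61^32 ≡ 15² = 225 ≡ 12.
Since 35 = 32 + 2 + 1, 61^35 ≡ 12 · 29 · 61; multiplying out mod 71: 12·29 = 348 ≡ 64, then 64·61 = 3904 ≡ 70. Thus 61^35 ≡ 70 ≡ −1 (mod 71).
By Euler's criterion 61 is a quadratic non-residue mod 71: no t satisfies t² ≡ 61 (mod 71).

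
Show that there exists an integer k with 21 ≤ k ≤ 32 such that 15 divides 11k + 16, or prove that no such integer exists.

No, no such integer k in that range exists.

At k = 21, 11·21 + 16 = 247 ≡ 7 (mod 15), and each step in k adds 11, giving residues 7, 3, 14, 10, 6, 2, 13, 9, 5, 1, 12, 8 for k = 21, 22, …, 32.
Since 0 is absent from this list, 15 ∤ 11k + 16 for every k with 21 ≤ k ≤ 32.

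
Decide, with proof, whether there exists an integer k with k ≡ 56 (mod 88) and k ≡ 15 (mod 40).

No such integer exists.

Reduce both congruences modulo 8, which divides 88 and 40: they say k ≡ 56 (mod 8) and k ≡ 15 (mod 8).
However 56 ≡ 0 and 15 ≡ 7 (mod 8), and 0 ≠ 7.
Therefore no such k exists.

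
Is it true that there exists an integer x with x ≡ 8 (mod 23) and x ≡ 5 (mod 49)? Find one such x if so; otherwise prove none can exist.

x = 54

The moduli 23 and 49 are coprime, so by the Chinese Remainder Theorem a unique solution modulo 1127 exists.
Any solution of the first congruence is x = 8 + 23t; substituting into the second, 23t ≡ 5 − 8 ≡ 46 (mod 49).
Since 23·32 = 736 = 15·49 + 1, the inverse of 23 mod 49 is 32.
Therefore t ≡ 32·46 = 1472 ≡ 2 (mod 49).
Taking t = 2 gives x = 8 + 23·2 = 54.
Indeed 54 ≡ 8 (mod 23) and 54 ≡ 5 (mod 49).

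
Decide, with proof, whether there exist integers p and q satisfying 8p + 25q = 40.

Since gcd(8, 25) = 1, every integer is an integer combination of 8 and 25.
Euclidean algorithm: 25 = 3·8 + 1, 8 = 8·1 + 0.
Working back up the chain: 1 = 25 − 3·8. So 8·(-3) + 25·1 = 1.
Multiplying through by 40: p = (-3)·40 = -120, q = 1·40 = 40 is a solution.
The general solution is p = -120 + 25k, q = 40 − 8k; taking k = 5 gives the smaller pair p = 5, q = 0.
Indeed 8·5 + 25·0 = 40 + 0 = 40.

p = 5, q = 0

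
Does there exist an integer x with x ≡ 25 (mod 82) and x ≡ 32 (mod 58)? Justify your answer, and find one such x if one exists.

Both moduli are multiples of 2 = gcd(82, 58), so any solution would satisfy x ≡ 25 and x ≡ 32 modulo 2 simultaneously.
These are incompatible: 25 − 32 = -7 is not divisible by 2.
Hence the system has no solution.

No, no such integer exists.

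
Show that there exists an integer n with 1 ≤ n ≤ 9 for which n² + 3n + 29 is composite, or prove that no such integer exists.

n = 5

At n = 5: 5² + 3·5 + 29 = 69 = 3·23, which is composite.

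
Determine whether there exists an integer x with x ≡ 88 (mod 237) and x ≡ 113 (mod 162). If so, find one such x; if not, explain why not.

gcd(237, 162) = 3. If x ≡ 88 (mod 237) and x ≡ 113 (mod 162), then x ≡ 88 (mod 3) and x ≡ 113 (mod 3).
These are incompatible: 88 − 113 = -25 is not divisible by 3.
So no integer satisfies both congruences.

No such integer exists.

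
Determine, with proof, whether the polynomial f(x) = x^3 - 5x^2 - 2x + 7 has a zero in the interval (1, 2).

f(1) = 1 and f(2) = -9, which have opposite signs.
Since f is a polynomial it is continuous on [1, 2].
By the Intermediate Value Theorem f must vanish at some point of (1, 2).

Such a root exists.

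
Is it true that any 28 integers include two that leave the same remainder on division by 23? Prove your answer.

True.

Partition the integers by their residue mod 23; there are 23 classes.
With 28 integers and only 23 classes, the pigeonhole principle forces two of them, say a and b, into the same class.
That is, a and b leave the same remainder on division by 23, as claimed.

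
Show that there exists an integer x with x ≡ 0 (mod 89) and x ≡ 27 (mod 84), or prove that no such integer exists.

x = 3471

Since 89 and 84 share no common factor, CRT says the pair of congruences has a solution (unique mod 7476).
Write x = 0 + 89t and require 0 + 89t ≡ 27 (mod 84), i.e. 89t ≡ 27 (mod 84).
89 ≡ 5 (mod 84), so this reads 5t ≡ 27 (mod 84). Note 5·17 = 85 ≡ 1 (mod 84) (as 85 − 1 = 1·84), so 5⁻¹ ≡ 17.
Therefore t ≡ 17·27 = 459 ≡ 39 (mod 84).
With t = 39: x = 0 + 89·39 = 3471.
Check: 3471 mod 89 = 0, 3471 mod 84 = 27. ✓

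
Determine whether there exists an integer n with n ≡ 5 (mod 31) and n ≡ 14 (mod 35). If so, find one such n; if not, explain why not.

n = 749

Since 31 and 35 share no common factor, CRT says the pair of congruences has a solution (unique mod 1085).
Any solution of the first congruence is n = 5 + 31t; substituting into the second, 31t ≡ 14 − 5 ≡ 9 (mod 35).
Note 31·26 = 806 ≡ 1 (mod 35) (as 806 − 1 = 23·35), so 31⁻¹ ≡ 26.
Multiplying by 26: t ≡ 26·9 = 234 ≡ 24 (mod 35).
Taking t = 24 gives n = 5 + 31·24 = 749.
Check: 749 mod 31 = 5, 749 mod 35 = 14. ✓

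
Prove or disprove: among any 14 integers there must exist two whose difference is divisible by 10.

Partition the integers by their residue mod 10; there are 10 classes.
Placing 14 integers into 10 classes, some class receives at least two — say a and b.
Equal remainders mean a − b ≡ 0 (mod 10), so 10 divides their difference.

Yes, this is always true.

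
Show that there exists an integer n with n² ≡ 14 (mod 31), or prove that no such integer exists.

n = 13

Take n = 13. Then 13² = 169 = 5·31 + 14, so 13² ≡ 14 (mod 31).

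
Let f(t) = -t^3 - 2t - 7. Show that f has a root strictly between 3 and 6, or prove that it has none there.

No.

Evaluate at the endpoints: f(3) = -40, f(6) = -235 — same sign (negative).
The derivative f'(t) = -3t^2 - 2 is a quadratic with discriminant 0² − 4·(-3)·(-2) = -24 < 0; it never vanishes, so it is always negative (sign of the leading coefficient).
Hence f is strictly decreasing on ℝ, and in particular on [3, 6]. A strictly monotone function with same-sign endpoint values stays negative on the whole interval, so f has no zero in (3, 6).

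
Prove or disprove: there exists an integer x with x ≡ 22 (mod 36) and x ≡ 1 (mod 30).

No, no such integer exists.

gcd(36, 30) = 6. If x ≡ 22 (mod 36) and x ≡ 1 (mod 30), then x ≡ 22 (mod 6) and x ≡ 1 (mod 6).
These are incompatible: 22 − 1 = 21 is not divisible by 6.
Hence the system has no solution.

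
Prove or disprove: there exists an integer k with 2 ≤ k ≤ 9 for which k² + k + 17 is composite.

There is no such integer k in that range.

The values for k = 2, 3, …, 9 are 23, 29, 37, 47, 59, 73, 89, 107, and each of these is prime.
So no value in the range makes the expression composite.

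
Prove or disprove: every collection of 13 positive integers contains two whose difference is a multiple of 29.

No, the set {115, 116, 117, 118, 119, 120, 121, 122, 123, 124, 125, 126, 127} is a counterexample.

Try 13 consecutive integers, 115, 116, …, 127. Their remainders mod 29 are 28, 0, 1, 2, 3, 4, 5, 6, 7, 8, 9, 10, 11 — pairwise different, as any 13 ≤ 29 consecutive integers have distinct residues.
No two share a residue, so no pair has difference divisible by 29; the claim fails for this set.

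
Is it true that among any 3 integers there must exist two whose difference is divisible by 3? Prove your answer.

Consider the 3 integers 6, 7, 8. They lie in distinct residue classes modulo 3, since 3 ≤ 3.
Any two of them differ by at most 2 < 3 and by at least 1, so no difference is a multiple of 3.

No, the set {6, 7, 8} is a counterexample.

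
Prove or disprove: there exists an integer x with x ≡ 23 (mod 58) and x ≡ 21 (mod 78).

x = 255

The moduli are not coprime: gcd(58, 78) = 2. Compatibility requires 2 ∣ (21 − 23) = -2, which holds, so solutions exist.
Step through x = 23, 23 + 58, 23 + 2·58, …: the values 23, 81, 139, 197, 255 reduce mod 78 to 23, 3, 61, 41, 21. The value 255 hits 21.
Verify: 255 = 4·58 + 23 and 255 = 3·78 + 21. ✓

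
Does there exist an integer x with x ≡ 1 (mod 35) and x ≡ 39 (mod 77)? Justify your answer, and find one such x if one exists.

No, no such integer exists.

Reduce both congruences modulo 7, which divides 35 and 77: they say x ≡ 1 (mod 7) and x ≡ 39 (mod 7).
But 1 mod 7 = 1 while 39 mod 7 = 4, a contradiction.
Therefore no such x exists.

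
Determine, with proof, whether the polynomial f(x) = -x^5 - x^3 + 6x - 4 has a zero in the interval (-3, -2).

The endpoint values f(-3) = 248 and f(-2) = 24 are both positive. Claim: f(x) > 0 for every x in (-3, -2).
Substitute x = -2 − u, where 0 < u < 1 on the interval. Expanding, f(-2 − u) = u^5 + 10u^4 + 41u^3 + 86u^2 + 86u + 24.
The nonzero coefficients here are all positive, so for u > 0 every term is positive (or zero), and the constant term 24 is strictly positive.
Therefore f(x) > 0 throughout (-3, -2), and f has no zero there.

f has no root in that interval.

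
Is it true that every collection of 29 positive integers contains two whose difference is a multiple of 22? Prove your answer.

True.

Partition the integers by their residue mod 22; there are 22 classes.
With 29 integers and only 22 classes, the pigeonhole principle forces two of them, say a and b, into the same class.
Equal remainders mean a − b ≡ 0 (mod 22), so 22 divides their difference.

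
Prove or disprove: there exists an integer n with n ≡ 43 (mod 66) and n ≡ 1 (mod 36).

gcd(66, 36) = 6. A simultaneous solution exists iff 43 ≡ 1 (mod 6); here 43 mod 6 = 1 = 1 mod 6, so it does.
The integers ≡ 43 (mod 66) are 43, 109, …; their remainders mod 36 are 7, 1, so n = 109 is the first that is ≡ 1 (mod 36).
Verify: 109 = 1·66 + 43 and 109 = 3·36 + 1. ✓

n = 109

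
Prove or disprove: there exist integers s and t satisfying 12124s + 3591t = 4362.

gcd(12124, 3591) = 7, so every integer of the form 12124s + 3591t is a multiple of 7.
However 4362 leaves remainder 1 on division by 7.
So the equation is unsolvable over ℤ.

There are no such integers.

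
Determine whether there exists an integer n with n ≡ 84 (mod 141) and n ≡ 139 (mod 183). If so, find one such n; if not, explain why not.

No, no such integer exists.

gcd(141, 183) = 3. If n ≡ 84 (mod 141) and n ≡ 139 (mod 183), then n ≡ 84 (mod 3) and n ≡ 139 (mod 3).
But 84 mod 3 = 0 while 139 mod 3 = 1, a contradiction.
So no integer satisfies both congruences.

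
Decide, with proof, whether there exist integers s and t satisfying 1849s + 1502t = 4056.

s = 332, t = -406

Since gcd(1849, 1502) = 1, every integer is an integer combination of 1849 and 1502.
Dividing repeatedly: 1849 = 1·1502 + 347, 1502 = 4·347 + 114, 347 = 3·114 + 5, 114 = 22·5 + 4, 5 = 1·4 + 1, 4 = 4·1 + 0.
Unwinding: 1 = 5 − 1·4 = 5 − (114 − 22·5) = −114 + 23·5 = −114 + 23·(347 − 3·114) = 23·347 − 70·114 = 23·347 − 70·(1502 − 4·347) = −70·1502 + 303·347 = −70·1502 + 303·(1849 − 1·1502) = 303·1849 − 373·1502, i.e. 1849·303 + 1502·(-373) = 1.
Scaling by 4056 gives the particular solution (s, t) = (1228968, -1512888).
Subtracting 818·1502 from s and adding 818·1849 to t gives the tidier solution (332, -406).
Check: 1849·332 + 1502·(-406) = 613868 − 609812 = 4056. ✓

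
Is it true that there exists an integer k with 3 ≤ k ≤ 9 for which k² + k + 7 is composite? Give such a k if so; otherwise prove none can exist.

At k = 7: 7² + 7 + 7 = 63 = 3·21, which is composite.

k = 7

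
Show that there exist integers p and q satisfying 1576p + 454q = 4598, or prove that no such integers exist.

p = 13, q = -35

Every value of 1576p + 454q is a multiple of gcd(1576, 454) = 2; since 2 ∣ 4598, solutions exist.
Dividing through by 2 reduces the equation to 788p + 227q = 2299.
Euclidean algorithm: 788 = 3·227 + 107, 227 = 2·107 + 13, 107 = 8·13 + 3, 13 = 4·3 + 1, 3 = 3·1 + 0.
Back-substituting, 1 = 13 − 4·3 = 13 − 4·(107 − 8·13) = −4·107 + 33·13 = −4·107 + 33·(227 − 2·107) = 33·227 − 70·107 = 33·227 − 70·(788 − 3·227) = −70·788 + 243·227; that is, 788·(-70) + 227·243 = 1.
Scaling by 2299 gives the particular solution (p, q) = (-160930, 558657).
Shifting by a multiple of (227, −788) keeps it a solution: p = -160930 + 709·227 = 13, q = 558657 − 709·788 = -35.
Indeed 1576·13 + 454·(-35) = 20488 − 15890 = 4598.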